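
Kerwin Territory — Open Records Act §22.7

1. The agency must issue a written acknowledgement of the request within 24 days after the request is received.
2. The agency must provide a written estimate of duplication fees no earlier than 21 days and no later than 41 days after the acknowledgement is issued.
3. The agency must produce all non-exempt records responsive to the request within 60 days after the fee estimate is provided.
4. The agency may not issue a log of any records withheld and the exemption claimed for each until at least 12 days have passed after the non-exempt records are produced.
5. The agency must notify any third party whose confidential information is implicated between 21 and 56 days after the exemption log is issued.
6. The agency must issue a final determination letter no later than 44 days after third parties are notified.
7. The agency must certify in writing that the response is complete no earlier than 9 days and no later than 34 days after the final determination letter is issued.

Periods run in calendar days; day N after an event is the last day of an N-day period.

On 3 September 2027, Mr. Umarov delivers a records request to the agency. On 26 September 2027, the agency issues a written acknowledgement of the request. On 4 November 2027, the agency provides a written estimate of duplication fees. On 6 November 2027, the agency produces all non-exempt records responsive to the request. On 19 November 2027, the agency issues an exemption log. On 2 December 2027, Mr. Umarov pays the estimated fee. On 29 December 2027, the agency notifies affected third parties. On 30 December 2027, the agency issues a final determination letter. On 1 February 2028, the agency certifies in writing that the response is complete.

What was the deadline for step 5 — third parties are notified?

14 January 2028

Step 5 runs from 19 November 2027, when the exemption log is issued. The window is 21–56 days after 19 November 2027; it closes on 14 January 2028.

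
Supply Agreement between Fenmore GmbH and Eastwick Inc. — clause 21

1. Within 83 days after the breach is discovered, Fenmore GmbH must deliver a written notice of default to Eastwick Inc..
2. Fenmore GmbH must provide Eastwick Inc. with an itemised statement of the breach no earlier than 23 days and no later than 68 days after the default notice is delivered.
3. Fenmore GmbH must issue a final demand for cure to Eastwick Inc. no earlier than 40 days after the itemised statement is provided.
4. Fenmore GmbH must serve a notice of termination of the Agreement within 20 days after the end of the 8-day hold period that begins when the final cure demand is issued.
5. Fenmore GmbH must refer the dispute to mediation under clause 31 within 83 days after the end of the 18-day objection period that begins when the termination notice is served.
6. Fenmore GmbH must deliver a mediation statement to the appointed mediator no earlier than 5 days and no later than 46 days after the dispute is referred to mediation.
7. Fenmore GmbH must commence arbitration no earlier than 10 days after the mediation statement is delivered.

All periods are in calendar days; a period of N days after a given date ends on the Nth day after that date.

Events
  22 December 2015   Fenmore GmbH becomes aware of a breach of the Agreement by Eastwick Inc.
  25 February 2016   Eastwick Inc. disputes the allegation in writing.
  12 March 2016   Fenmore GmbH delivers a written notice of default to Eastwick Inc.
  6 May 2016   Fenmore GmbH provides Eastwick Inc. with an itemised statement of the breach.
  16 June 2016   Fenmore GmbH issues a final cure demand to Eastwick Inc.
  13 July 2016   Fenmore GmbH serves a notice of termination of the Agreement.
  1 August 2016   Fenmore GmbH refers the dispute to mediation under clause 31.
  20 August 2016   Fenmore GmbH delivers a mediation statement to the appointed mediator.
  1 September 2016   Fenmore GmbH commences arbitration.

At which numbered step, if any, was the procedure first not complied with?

(1) due by 22 December 2015 + 83 days = 14 March 2016; completed 12 March 2016, before the deadline.
(2) the permitted window runs from 12 March 2016 + 23 = 4 April 2016 to 12 March 2016 + 68 = 19 May 2016; done 6 May 2016 — within the window.
(3) permitted from 6 May 2016 + 40 days = 15 June 2016 onward; done 16 June 2016 — permitted.
(4) due by 24 June 2016 + 20 days = 14 July 2016; completed 13 July 2016, before the deadline.
(5) due by 31 July 2016 + 83 days = 22 October 2016; done 1 August 2016 — timely.
(6) the permitted window runs from 1 August 2016 + 5 = 6 August 2016 to 1 August 2016 + 46 = 16 September 2016; done 20 August 2016 — within the window.
(7) permitted from 20 August 2016 + 10 days = 30 August 2016 onward; done 1 September 2016, after the minimum wait.

None — every step was satisfied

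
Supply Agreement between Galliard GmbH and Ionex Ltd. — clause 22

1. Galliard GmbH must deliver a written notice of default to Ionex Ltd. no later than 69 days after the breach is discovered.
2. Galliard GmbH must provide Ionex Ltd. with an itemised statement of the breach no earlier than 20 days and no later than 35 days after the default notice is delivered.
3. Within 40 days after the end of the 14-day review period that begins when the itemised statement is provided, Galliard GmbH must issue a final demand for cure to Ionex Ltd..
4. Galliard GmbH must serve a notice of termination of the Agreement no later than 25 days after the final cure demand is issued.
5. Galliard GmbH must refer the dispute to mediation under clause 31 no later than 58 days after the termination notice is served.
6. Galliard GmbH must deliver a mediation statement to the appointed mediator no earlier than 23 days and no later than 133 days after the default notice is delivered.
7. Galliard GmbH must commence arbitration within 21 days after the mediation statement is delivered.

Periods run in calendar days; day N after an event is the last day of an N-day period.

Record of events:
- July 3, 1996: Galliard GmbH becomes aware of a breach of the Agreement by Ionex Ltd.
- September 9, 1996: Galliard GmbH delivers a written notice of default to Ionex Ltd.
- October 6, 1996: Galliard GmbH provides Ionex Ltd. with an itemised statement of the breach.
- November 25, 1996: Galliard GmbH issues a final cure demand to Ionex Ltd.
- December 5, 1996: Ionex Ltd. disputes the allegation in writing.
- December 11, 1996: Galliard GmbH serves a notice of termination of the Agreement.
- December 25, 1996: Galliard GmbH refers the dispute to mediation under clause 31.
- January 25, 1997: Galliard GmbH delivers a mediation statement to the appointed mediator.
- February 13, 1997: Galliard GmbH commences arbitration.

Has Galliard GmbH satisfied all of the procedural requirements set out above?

Step 1: 69 days after July 3, 1996 (when the breach is discovered) is September 10, 1996; done September 9, 1996 — timely.
Step 2: the window is 20–35 days after September 9, 1996 (when the default notice is delivered), so September 29, 1996 through October 14, 1996; done October 6, 1996 — within the window.
Step 3: 40 days after October 20, 1996 (end of the 14-day review period, which began when the itemised statement is provided on October 6, 1996) is November 29, 1996; done November 25, 1996 — timely.
Step 4: 25 days after November 25, 1996 (when the final cure demand is issued) is December 20, 1996; December 11, 1996 is within that limit.
Step 5: 58 days after December 11, 1996 (when the termination notice is served) is February 7, 1997; December 25, 1996 is within that limit.
Step 6: the window is 23–133 days after September 9, 1996 (when the default notice is delivered), so October 2, 1996 through January 20, 1997; January 25, 1997 is 5 days past the end of the window.
The analysis stops there.

No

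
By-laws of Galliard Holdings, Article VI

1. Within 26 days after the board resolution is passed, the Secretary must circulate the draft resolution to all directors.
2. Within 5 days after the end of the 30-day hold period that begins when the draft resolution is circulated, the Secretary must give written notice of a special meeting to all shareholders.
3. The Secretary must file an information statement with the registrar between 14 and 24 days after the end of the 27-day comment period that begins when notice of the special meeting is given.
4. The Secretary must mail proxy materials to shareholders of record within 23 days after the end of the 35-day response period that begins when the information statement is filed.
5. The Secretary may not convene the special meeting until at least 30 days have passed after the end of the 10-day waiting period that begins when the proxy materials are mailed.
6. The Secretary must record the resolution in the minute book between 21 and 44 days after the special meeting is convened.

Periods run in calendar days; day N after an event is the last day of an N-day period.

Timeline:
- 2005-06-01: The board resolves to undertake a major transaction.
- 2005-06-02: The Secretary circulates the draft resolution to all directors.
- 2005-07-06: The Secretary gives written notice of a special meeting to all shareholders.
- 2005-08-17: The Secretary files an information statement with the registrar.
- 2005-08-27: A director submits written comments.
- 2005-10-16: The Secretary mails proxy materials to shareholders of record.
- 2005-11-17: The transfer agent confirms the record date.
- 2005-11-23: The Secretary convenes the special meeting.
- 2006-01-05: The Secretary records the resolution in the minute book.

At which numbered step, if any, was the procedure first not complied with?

Step 4

Step 1 — counting 26 days from 2005-06-01 (when the board resolution is passed) gives a deadline of 2005-06-27; 2005-06-02 is within that limit.
Step 2 — counting 5 days from 2005-07-02 (end of the 30-day hold period, which began when the draft resolution is circulated on 2005-06-02) gives a deadline of 2005-07-07; completed 2005-07-06, before the deadline.
Step 3 — 14 and 24 days from 2005-08-02 (end of the 27-day comment period, which began when notice of the special meeting is given on 2005-07-06) are 2005-08-16 and 2005-08-26 respectively; done 2005-08-17 — within the window.
Step 4 — counting 23 days from 2005-09-21 (end of the 35-day response period, which began when the information statement is filed on 2005-08-17) gives a deadline of 2005-10-14; done 2005-10-16 — 2 days late.
The analysis stops there.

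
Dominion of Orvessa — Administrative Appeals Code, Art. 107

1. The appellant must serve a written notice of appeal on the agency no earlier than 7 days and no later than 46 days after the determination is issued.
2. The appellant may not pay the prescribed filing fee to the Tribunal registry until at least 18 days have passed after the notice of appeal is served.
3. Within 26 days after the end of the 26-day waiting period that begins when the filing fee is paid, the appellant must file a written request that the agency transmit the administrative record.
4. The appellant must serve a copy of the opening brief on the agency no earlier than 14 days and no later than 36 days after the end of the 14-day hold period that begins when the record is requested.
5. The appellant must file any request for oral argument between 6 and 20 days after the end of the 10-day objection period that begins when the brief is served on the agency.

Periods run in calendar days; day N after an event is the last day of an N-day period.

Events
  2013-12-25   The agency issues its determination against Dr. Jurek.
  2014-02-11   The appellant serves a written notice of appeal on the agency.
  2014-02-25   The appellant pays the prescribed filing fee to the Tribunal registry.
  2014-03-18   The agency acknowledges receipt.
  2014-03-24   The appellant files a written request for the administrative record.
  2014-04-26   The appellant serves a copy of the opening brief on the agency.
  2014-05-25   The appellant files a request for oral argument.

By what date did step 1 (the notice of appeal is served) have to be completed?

2014-02-09

Step 1 runs from 2013-12-25, when the determination is issued. The window is 7–46 days after 2013-12-25; it closes on 2014-02-09.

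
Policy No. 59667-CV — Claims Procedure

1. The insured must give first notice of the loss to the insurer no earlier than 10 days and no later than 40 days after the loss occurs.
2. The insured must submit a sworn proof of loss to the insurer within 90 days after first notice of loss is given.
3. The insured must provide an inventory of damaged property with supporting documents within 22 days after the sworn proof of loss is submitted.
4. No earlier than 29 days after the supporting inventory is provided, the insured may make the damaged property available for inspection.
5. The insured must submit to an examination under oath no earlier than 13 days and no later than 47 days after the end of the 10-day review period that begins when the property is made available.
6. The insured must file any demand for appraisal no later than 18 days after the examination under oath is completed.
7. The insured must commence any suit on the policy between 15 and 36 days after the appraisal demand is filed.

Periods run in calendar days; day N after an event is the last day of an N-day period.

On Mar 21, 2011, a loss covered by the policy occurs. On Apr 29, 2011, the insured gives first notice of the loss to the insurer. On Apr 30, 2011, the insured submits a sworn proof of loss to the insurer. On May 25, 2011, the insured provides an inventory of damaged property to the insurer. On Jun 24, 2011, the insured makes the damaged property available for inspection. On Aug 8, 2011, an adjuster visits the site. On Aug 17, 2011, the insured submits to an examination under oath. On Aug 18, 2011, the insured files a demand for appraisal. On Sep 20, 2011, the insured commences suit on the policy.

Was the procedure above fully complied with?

Step 1: the window is 10–40 days after Mar 21, 2011 (when the loss occurs), so Mar 31, 2011 through Apr 30, 2011; done Apr 29, 2011 — within the window.
Step 2: 90 days after Apr 29, 2011 (when first notice of loss is given) is Jul 28, 2011; completed Apr 30, 2011, before the deadline.
Step 3: 22 days after Apr 30, 2011 (when the sworn proof of loss is submitted) is May 22, 2011; not done until May 25, 2011, 3 days after the deadline.
That is the first point of non-compliance.

No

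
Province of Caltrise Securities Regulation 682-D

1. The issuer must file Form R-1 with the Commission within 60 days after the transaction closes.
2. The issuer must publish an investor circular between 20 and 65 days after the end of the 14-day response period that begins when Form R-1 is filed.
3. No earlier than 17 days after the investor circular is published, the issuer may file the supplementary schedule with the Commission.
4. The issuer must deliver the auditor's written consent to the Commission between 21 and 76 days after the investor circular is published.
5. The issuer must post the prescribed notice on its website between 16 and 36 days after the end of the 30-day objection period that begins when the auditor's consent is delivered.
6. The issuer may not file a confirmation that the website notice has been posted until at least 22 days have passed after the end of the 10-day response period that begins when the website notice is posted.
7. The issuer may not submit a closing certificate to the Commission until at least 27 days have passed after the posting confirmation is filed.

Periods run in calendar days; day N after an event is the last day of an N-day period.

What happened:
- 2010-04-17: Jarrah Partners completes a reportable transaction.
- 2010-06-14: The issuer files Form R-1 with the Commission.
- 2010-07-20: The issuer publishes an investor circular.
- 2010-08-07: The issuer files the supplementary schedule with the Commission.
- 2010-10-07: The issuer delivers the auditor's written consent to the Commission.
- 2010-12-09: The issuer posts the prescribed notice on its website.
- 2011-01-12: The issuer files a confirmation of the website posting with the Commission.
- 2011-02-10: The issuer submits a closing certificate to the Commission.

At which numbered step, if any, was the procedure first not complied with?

Step 4

Step 1 — counting 60 days from 2010-04-17 (when the transaction closes) gives a deadline of 2010-06-16; 2010-06-14 is within that limit.
Step 2 — 20 and 65 days from 2010-06-28 (end of the 14-day response period, which began when Form R-1 is filed on 2010-06-14) are 2010-07-18 and 2010-09-01 respectively; done 2010-07-20, which is between those dates.
Step 3 — must wait 17 days from 2010-07-20 (when the investor circular is published), so not before 2010-08-06; done 2010-08-07 — permitted.
Step 4 — 21 and 76 days from 2010-07-20 (when the investor circular is published) are 2010-08-10 and 2010-10-04 respectively; done 2010-10-07 — 3 days after the window closed.
No need to go further; step 4 was not satisfied.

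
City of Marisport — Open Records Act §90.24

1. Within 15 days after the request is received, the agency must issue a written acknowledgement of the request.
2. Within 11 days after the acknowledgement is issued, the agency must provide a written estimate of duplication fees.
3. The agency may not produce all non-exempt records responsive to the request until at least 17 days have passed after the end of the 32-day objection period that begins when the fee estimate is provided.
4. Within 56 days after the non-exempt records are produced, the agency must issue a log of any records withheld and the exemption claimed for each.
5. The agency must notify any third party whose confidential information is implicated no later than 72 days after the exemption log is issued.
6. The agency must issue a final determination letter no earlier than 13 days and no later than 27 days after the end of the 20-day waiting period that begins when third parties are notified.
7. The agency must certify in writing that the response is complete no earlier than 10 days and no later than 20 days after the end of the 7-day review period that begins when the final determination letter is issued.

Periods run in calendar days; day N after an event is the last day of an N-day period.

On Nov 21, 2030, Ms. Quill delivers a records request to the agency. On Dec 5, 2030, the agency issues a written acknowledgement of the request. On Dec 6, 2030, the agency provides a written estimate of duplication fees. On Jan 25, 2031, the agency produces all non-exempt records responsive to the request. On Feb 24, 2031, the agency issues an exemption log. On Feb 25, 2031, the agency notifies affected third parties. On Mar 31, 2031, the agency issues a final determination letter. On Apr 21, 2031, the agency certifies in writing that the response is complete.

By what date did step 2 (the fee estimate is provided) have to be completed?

Step 2 runs from Dec 5, 2030, when the acknowledgement is issued. 11 days after Dec 5, 2030 is Dec 16, 2030.

Dec 16, 2030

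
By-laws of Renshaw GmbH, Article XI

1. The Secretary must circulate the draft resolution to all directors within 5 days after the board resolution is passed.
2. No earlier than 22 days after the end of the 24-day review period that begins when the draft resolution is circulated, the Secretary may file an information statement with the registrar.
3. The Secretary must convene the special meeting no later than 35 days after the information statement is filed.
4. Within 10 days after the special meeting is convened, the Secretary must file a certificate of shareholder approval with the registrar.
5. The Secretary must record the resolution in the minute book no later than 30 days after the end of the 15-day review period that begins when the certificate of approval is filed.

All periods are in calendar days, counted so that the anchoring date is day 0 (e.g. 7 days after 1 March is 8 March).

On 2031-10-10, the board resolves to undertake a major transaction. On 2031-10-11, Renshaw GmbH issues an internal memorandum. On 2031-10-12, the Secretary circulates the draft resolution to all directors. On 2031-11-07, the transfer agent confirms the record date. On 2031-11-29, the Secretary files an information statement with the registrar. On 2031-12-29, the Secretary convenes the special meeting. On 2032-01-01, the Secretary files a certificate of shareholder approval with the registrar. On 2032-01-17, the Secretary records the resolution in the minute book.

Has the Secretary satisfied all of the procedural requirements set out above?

(1) due by 2031-10-10 + 5 days = 2031-10-15; 2031-10-12 is within that limit.
(2) permitted from 2031-11-05 + 22 days = 2031-11-27 onward; done 2031-11-29, after the minimum wait.
(3) due by 2031-11-29 + 35 days = 2032-01-03; done 2031-12-29 — timely.
(4) due by 2031-12-29 + 10 days = 2032-01-08; 2032-01-01 is within that limit.
(5) due by 2032-01-16 + 30 days = 2032-02-15; completed 2032-01-17, before the deadline.

Yes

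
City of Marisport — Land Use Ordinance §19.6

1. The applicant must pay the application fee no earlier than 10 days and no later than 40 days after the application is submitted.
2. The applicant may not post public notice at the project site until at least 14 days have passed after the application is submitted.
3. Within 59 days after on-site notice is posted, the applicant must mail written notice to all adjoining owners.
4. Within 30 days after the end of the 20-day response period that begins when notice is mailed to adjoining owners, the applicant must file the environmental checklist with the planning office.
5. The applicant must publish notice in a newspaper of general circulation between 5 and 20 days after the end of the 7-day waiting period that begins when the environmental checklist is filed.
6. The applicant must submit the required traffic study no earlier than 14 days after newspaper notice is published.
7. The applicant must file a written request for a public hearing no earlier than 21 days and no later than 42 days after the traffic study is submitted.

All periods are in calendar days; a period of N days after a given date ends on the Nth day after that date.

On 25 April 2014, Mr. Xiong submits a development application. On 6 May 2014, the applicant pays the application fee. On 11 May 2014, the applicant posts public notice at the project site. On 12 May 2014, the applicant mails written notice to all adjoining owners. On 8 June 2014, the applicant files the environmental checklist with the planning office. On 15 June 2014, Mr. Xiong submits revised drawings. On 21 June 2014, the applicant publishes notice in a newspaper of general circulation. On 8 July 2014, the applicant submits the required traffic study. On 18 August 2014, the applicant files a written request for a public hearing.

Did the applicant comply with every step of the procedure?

Yes

Step 1: the window is 10–40 days after 25 April 2014 (when the application is submitted), so 5 May 2014 through 4 June 2014; done 6 May 2014 — within the window.
Step 2: the earliest permitted date is 14 days after 25 April 2014 (when the application is submitted), i.e. 9 May 2014; done 11 May 2014 — permitted.
Step 3: 59 days after 11 May 2014 (when on-site notice is posted) is 9 July 2014; done 12 May 2014 — timely.
Step 4: 30 days after 1 June 2014 (end of the 20-day response period, which began when notice is mailed to adjoining owners on 12 May 2014) is 1 July 2014; 8 June 2014 is within that limit.
Step 5: the window is 5–20 days after 15 June 2014 (end of the 7-day waiting period, which began when the environmental checklist is filed on 8 June 2014), so 20 June 2014 through 5 July 2014; done 21 June 2014, which is between those dates.
Step 6: the earliest permitted date is 14 days after 21 June 2014 (when newspaper notice is published), i.e. 5 July 2014; 8 July 2014 is on or after that date.
Step 7: the window is 21–42 days after 8 July 2014 (when the traffic study is submitted), so 29 July 2014 through 19 August 2014; done 18 August 2014, which is between those dates.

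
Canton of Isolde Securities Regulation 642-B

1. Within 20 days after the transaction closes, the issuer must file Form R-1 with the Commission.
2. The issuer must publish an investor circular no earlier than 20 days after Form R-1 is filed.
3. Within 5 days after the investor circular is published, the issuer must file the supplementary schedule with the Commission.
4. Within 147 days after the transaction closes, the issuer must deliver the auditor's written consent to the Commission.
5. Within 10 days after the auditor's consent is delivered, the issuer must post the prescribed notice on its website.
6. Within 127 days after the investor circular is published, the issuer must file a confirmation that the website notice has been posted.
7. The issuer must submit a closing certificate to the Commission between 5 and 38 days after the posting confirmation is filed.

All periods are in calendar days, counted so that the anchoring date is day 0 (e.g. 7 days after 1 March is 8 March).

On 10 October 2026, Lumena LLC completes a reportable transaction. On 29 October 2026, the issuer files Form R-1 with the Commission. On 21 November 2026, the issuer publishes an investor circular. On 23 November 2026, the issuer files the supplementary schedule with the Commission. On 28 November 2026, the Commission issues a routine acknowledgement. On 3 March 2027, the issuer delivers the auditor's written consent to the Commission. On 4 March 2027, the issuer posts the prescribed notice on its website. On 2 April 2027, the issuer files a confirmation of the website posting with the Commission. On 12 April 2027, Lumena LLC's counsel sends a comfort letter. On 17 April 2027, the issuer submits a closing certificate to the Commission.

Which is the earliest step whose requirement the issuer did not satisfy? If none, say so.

Step 1 — counting 20 days from 10 October 2026 (when the transaction closes) gives a deadline of 30 October 2026; 29 October 2026 is within that limit.
Step 2 — must wait 20 days from 29 October 2026 (when Form R-1 is filed), so not before 18 November 2026; done 21 November 2026 — permitted.
Step 3 — counting 5 days from 21 November 2026 (when the investor circular is published) gives a deadline of 26 November 2026; done 23 November 2026 — timely.
Step 4 — counting 147 days from 10 October 2026 (when the transaction closes) gives a deadline of 6 March 2027; 3 March 2027 is within that limit.
Step 5 — counting 10 days from 3 March 2027 (when the auditor's consent is delivered) gives a deadline of 13 March 2027; 4 March 2027 is within that limit.
Step 6 — counting 127 days from 21 November 2026 (when the investor circular is published) gives a deadline of 28 March 2027; done 2 April 2027 — 5 days late.

Step 6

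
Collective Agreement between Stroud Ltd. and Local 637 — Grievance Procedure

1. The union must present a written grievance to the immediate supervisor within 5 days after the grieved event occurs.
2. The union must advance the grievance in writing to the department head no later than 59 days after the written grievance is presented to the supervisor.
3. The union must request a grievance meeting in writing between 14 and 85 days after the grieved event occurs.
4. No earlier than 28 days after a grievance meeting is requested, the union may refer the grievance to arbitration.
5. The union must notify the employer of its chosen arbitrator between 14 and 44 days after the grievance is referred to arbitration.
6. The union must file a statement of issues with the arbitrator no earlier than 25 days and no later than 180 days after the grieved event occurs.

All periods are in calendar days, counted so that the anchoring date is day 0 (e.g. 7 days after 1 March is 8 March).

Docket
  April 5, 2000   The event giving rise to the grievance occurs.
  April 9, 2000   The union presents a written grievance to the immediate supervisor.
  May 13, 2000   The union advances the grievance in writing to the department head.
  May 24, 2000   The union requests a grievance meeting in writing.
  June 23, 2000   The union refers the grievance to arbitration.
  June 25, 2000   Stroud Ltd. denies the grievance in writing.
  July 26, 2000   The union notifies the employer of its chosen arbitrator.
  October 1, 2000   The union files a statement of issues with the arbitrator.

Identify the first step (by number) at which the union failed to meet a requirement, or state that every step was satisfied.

None — every step was satisfied

Step 1 — counting 5 days from April 5, 2000 (when the grieved event occurs) gives a deadline of April 10, 2000; completed April 9, 2000, before the deadline.
Step 2 — counting 59 days from April 9, 2000 (when the written grievance is presented to the supervisor) gives a deadline of June 7, 2000; completed May 13, 2000, before the deadline.
Step 3 — 14 and 85 days from April 5, 2000 (when the grieved event occurs) are April 19, 2000 and June 29, 2000 respectively; done May 24, 2000, which is between those dates.
Step 4 — must wait 28 days from May 24, 2000 (when a grievance meeting is requested), so not before June 21, 2000; June 23, 2000 is on or after that date.
Step 5 — 14 and 44 days from June 23, 2000 (when the grievance is referred to arbitration) are July 7, 2000 and August 6, 2000 respectively; done July 26, 2000 — within the window.
Step 6 — 25 and 180 days from April 5, 2000 (when the grieved event occurs) are April 30, 2000 and October 2, 2000 respectively; October 1, 2000 falls inside that range.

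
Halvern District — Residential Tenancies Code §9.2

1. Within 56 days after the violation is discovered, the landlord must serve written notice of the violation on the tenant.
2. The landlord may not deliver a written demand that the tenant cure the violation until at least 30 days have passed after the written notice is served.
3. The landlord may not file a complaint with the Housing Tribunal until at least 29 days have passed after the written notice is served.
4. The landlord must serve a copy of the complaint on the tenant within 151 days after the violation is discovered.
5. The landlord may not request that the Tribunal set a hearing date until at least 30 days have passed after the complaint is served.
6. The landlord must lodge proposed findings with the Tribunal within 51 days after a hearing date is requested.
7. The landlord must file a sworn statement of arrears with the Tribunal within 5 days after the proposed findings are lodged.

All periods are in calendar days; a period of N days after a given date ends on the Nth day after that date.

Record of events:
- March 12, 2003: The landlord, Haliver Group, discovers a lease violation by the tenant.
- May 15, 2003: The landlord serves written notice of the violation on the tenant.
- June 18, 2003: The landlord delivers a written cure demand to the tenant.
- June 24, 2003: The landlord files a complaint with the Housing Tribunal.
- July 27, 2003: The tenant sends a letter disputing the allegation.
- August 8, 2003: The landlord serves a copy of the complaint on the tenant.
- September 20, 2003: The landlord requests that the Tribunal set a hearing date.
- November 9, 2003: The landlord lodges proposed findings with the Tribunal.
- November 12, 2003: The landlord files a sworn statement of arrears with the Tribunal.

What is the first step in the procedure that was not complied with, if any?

(1) due by March 12, 2003 + 56 days = May 7, 2003; May 15, 2003 misses that deadline by 8 days.
Later steps need not be reached.

Step 1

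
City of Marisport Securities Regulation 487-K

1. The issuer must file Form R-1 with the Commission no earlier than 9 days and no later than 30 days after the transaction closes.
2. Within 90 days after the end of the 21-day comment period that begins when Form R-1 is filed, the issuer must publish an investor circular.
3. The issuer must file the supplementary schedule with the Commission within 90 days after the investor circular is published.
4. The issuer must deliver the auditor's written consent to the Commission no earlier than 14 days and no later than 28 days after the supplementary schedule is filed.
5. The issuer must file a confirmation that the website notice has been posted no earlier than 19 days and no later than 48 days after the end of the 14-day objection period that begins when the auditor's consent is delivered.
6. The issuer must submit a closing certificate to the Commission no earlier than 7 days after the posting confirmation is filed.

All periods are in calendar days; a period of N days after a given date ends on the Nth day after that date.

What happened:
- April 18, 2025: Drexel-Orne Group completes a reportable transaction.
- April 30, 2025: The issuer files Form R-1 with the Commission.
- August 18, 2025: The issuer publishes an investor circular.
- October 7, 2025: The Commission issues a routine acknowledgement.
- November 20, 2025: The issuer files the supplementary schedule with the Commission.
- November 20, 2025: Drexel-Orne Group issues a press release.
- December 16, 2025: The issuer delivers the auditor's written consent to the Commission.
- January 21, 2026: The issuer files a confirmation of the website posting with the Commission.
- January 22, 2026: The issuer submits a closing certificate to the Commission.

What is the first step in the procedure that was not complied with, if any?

(1) the permitted window runs from April 18, 2025 + 9 = April 27, 2025 to April 18, 2025 + 30 = May 18, 2025; April 30, 2025 falls inside that range.
(2) due by May 21, 2025 + 90 days = August 19, 2025; August 18, 2025 is within that limit.
(3) due by August 18, 2025 + 90 days = November 16, 2025; November 20, 2025 misses that deadline by 4 days.

Step 3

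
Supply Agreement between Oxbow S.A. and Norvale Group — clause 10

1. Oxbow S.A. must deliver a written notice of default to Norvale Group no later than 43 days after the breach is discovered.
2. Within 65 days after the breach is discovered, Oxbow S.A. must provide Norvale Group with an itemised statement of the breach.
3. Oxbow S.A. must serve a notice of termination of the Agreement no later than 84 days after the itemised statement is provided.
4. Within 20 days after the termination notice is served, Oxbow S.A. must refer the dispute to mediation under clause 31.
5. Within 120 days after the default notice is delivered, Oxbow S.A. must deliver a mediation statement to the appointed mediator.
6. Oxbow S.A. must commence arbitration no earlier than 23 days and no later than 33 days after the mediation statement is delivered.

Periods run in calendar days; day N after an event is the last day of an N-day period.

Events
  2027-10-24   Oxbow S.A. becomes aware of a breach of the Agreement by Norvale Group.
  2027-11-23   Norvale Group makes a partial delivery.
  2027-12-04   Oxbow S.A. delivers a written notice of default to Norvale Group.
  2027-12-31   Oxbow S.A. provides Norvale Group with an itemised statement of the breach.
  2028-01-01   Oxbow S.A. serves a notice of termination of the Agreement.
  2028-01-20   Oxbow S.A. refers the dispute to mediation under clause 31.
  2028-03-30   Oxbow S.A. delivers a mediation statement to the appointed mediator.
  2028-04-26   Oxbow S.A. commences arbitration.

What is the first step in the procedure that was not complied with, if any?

Step 1: 43 days after 2027-10-24 (when the breach is discovered) is 2027-12-06; 2027-12-04 is within that limit.
Step 2: 65 days after 2027-10-24 (when the breach is discovered) is 2027-12-28; not done until 2027-12-31, 3 days after the deadline.
The analysis stops there.

Step 2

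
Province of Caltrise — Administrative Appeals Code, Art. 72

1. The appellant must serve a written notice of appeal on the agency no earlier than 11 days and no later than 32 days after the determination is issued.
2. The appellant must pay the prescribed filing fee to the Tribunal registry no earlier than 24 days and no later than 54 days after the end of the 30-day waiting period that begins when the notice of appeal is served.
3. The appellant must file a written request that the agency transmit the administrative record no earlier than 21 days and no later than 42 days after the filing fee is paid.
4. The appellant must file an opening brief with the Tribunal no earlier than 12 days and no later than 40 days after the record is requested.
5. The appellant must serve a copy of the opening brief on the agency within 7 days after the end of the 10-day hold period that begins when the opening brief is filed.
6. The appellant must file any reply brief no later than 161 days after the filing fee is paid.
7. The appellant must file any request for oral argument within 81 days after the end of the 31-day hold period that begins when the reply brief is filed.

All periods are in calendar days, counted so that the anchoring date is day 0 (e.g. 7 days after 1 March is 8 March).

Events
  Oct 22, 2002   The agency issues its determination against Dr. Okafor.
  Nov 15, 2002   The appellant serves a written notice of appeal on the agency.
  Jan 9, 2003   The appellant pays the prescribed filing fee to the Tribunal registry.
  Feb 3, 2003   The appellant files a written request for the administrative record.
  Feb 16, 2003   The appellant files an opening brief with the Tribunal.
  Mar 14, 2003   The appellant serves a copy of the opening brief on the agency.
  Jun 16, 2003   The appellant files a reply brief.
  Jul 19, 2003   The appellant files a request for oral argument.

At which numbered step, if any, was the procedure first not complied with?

Step 5

Step 1: the window is 11–32 days after Oct 22, 2002 (when the determination is issued), so Nov 2, 2002 through Nov 23, 2002; done Nov 15, 2002, which is between those dates.
Step 2: the window is 24–54 days after Dec 15, 2002 (end of the 30-day waiting period, which began when the notice of appeal is served on Nov 15, 2002), so Jan 8, 2003 through Feb 7, 2003; Jan 9, 2003 falls inside that range.
Step 3: the window is 21–42 days after Jan 9, 2003 (when the filing fee is paid), so Jan 30, 2003 through Feb 20, 2003; Feb 3, 2003 falls inside that range.
Step 4: the window is 12–40 days after Feb 3, 2003 (when the record is requested), so Feb 15, 2003 through Mar 15, 2003; Feb 16, 2003 falls inside that range.
Step 5: 7 days after Feb 26, 2003 (end of the 10-day hold period, which began when the opening brief is filed on Feb 16, 2003) is Mar 5, 2003; Mar 14, 2003 misses that deadline by 9 days.
That is the first point of non-compliance.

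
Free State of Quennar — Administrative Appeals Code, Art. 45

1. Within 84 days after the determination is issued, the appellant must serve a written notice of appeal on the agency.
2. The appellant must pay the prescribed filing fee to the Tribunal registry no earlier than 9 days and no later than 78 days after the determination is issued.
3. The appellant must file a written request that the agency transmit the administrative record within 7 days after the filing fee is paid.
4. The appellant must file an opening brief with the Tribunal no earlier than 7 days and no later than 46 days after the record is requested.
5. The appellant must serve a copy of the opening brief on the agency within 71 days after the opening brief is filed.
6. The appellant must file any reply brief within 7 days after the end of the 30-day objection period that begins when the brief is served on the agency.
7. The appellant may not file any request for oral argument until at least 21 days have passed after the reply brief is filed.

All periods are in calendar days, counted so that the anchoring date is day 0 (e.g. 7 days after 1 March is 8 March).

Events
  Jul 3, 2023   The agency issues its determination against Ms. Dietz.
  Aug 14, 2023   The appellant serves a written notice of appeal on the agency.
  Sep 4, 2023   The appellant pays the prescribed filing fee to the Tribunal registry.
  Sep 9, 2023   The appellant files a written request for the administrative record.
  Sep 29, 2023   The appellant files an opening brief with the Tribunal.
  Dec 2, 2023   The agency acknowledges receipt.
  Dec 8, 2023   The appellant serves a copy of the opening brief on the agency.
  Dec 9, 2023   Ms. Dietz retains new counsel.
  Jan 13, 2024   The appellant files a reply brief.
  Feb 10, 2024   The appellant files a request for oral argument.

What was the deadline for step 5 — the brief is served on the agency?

Step 5 runs from Sep 29, 2023, when the opening brief is filed. 71 days after Sep 29, 2023 is Dec 9, 2023.

Dec 9, 2023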